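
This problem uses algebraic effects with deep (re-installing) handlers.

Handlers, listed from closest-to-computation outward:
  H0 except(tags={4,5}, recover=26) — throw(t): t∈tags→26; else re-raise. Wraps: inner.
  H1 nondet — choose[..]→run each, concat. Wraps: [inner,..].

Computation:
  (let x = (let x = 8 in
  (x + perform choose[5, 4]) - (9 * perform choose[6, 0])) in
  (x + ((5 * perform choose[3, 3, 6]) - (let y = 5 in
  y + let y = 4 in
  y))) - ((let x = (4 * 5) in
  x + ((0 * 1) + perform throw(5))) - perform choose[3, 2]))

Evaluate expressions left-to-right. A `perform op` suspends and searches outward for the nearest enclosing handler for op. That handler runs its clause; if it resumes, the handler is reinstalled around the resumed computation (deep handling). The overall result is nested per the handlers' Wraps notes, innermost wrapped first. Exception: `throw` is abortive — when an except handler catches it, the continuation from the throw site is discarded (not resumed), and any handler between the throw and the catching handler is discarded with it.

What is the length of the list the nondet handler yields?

Answer: 12

Working:
choose[5, 4] @ H1
  branch[0] choose=5:
    choose[6, 0] @ H1
      branch[0] choose=6:
        choose[3, 3, 6] @ H1
          branch[0] choose=3:
            throw(5) @ H0 caught ⇒ 26
            H1 returns [26]
          branch[1] choose=3:
            throw(5) @ H0 caught ⇒ 26
            H1 returns [26]
          branch[2] choose=6:
            throw(5) @ H0 caught ⇒ 26
            H1 returns [26]
      branch[1] choose=0:
        choose[3, 3, 6] @ H1
          branch[0] choose=3:
            throw(5) @ H0 caught ⇒ 26
            H1 returns [26]
          branch[1] choose=3:
            throw(5) @ H0 caught ⇒ 26
            H1 returns [26]
          branch[2] choose=6:
            throw(5) @ H0 caught ⇒ 26
            H1 returns [26]
  branch[1] choose=4:
    choose[6, 0] @ H1
      branch[0] choose=6:
        choose[3, 3, 6] @ H1
          branch[0] choose=3:
            throw(5) @ H0 caught ⇒ 26
            H1 returns [26]
          branch[1] choose=3:
            throw(5) @ H0 caught ⇒ 26
            H1 returns [26]
          branch[2] choose=6:
            throw(5) @ H0 caught ⇒ 26
            H1 returns [26]
      branch[1] choose=0:
        choose[3, 3, 6] @ H1
          branch[0] choose=3:
            throw(5) @ H0 caught ⇒ 26
            H1 returns [26]
          branch[1] choose=3:
            throw(5) @ H0 caught ⇒ 26
            H1 returns [26]
          branch[2] choose=6:
            throw(5) @ H0 caught ⇒ 26
            H1 returns [26]
= [26, 26, 26, 26, 26, 26, 26, 26, 26, 26, 26, 26]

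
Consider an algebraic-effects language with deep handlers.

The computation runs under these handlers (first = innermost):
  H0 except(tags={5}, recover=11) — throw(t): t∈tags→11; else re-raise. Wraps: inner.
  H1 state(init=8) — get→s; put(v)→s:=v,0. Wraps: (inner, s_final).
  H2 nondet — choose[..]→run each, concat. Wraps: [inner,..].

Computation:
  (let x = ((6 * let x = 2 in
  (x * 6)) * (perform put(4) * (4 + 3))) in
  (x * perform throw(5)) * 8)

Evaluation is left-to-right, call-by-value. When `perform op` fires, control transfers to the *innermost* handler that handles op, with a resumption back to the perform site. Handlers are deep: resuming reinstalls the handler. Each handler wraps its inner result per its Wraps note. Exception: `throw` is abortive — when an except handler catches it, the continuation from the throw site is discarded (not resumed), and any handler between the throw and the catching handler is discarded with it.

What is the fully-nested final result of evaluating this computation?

Step-by-step:
put(4) @ H1 ⇒ s:=4
throw(5) @ H0 caught ⇒ 11
H1 returns (11, 4)
H2 returns [(11, 4)]
= [(11, 4)]

Answer: [(11, 4)]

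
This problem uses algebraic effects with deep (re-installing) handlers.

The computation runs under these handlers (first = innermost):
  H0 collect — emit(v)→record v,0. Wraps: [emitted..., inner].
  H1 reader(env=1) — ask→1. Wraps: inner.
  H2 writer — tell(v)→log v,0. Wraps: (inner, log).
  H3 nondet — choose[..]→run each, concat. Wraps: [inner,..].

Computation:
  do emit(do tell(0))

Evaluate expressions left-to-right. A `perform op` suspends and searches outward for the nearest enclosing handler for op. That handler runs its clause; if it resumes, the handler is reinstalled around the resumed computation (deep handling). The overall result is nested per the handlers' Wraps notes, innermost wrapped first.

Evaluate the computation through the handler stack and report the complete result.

Answer: [([0, 0], (0))]

Evaluation trace:
tell(0) @ H2 ⇒ log+=0
emit(0) @ H0 ⇒ out+=0
H0 returns [0, 0]
H1 returns [0, 0]
H2 returns ([0, 0], (0))
H3 returns [([0, 0], (0))]
= [([0, 0], (0))]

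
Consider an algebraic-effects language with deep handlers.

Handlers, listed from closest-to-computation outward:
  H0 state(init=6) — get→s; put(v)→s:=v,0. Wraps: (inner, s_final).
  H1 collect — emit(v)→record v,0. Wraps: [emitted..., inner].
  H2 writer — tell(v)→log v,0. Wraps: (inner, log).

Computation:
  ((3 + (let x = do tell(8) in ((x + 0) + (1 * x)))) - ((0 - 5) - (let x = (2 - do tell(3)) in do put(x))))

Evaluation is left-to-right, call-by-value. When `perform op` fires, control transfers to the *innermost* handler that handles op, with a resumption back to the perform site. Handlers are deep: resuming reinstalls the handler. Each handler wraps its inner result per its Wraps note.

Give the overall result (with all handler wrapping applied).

Working:
tell(8) @ H2 ⇒ log+=8
tell(3) @ H2 ⇒ log+=3
put(2) @ H0 ⇒ s:=2
H0 returns (8, 2)
H1 returns [(8, 2)]
H2 returns ([(8, 2)], (8, 3))
= ([(8, 2)], (8, 3))

Answer: ([(8, 2)], (8, 3))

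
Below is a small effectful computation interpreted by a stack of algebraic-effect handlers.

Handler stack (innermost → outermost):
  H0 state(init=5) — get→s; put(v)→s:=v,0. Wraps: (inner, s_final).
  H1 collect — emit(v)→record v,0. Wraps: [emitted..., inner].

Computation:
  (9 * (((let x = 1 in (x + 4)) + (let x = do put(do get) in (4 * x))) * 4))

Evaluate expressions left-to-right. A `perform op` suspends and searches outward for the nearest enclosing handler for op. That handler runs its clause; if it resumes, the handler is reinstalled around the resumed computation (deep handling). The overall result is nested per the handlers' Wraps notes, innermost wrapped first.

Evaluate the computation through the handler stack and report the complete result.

Answer: [(180, 5)]

Evaluation trace:
get @ H0 ⇒ 5
put(5) @ H0 ⇒ s:=5
H0 returns (180, 5)
H1 returns [(180, 5)]
= [(180, 5)]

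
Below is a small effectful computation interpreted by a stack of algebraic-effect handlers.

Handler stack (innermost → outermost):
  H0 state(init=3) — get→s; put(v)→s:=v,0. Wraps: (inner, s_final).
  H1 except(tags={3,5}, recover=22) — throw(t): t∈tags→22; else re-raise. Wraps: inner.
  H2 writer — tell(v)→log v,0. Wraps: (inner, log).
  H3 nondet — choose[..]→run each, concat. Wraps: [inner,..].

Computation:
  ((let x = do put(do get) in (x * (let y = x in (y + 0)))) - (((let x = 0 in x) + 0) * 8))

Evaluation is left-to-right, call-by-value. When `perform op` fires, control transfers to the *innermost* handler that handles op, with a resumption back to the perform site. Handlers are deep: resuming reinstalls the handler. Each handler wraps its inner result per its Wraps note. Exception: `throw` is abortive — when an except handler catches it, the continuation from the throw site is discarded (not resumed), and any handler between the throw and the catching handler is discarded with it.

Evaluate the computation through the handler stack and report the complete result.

Answer: [((0, 3), ())]

Working:
get @ H0 ⇒ 3
put(3) @ H0 ⇒ s:=3
H0 returns (0, 3)
H1 returns (0, 3)
H2 returns ((0, 3), ())
H3 returns [((0, 3), ())]
= [((0, 3), ())]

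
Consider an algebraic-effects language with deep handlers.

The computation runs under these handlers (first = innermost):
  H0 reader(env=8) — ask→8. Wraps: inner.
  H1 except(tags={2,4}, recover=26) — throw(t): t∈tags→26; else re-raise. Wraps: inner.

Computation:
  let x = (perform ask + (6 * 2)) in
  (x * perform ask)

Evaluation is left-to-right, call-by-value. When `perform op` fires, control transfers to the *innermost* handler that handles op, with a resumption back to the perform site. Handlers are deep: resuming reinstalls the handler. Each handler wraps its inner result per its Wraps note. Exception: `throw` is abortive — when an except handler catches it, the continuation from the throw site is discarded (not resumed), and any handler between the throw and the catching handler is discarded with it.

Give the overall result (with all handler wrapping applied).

Answer: 160

Step-by-step:
ask @ H0 ⇒ 8
ask @ H0 ⇒ 8
H0 returns 160
H1 returns 160
= 160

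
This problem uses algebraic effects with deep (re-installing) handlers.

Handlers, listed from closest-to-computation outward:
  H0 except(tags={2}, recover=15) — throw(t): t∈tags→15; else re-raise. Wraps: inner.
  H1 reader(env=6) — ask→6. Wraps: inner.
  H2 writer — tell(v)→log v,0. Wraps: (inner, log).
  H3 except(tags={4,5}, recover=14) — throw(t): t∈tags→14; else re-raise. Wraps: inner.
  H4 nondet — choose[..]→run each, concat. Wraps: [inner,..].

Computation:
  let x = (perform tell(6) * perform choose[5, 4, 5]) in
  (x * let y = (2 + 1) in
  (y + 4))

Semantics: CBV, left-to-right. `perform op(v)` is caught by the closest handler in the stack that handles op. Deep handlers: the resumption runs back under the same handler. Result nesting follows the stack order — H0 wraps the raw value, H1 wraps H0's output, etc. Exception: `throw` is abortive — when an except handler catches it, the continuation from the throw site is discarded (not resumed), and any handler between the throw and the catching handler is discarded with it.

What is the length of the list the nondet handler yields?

Evaluation trace:
tell(6) @ H2 ⇒ log+=6
choose[5, 4, 5] @ H4
  branch[0] choose=5:
    H0 returns 0
    H1 returns 0
    H2 returns (0, (6))
    H3 returns (0, (6))
    H4 returns [(0, (6))]
  branch[1] choose=4:
    H0 returns 0
    H1 returns 0
    H2 returns (0, (6))
    H3 returns (0, (6))
    H4 returns [(0, (6))]
  branch[2] choose=5:
    H0 returns 0
    H1 returns 0
    H2 returns (0, (6))
    H3 returns (0, (6))
    H4 returns [(0, (6))]
= [(0, (6)), (0, (6)), (0, (6))]

Answer: 3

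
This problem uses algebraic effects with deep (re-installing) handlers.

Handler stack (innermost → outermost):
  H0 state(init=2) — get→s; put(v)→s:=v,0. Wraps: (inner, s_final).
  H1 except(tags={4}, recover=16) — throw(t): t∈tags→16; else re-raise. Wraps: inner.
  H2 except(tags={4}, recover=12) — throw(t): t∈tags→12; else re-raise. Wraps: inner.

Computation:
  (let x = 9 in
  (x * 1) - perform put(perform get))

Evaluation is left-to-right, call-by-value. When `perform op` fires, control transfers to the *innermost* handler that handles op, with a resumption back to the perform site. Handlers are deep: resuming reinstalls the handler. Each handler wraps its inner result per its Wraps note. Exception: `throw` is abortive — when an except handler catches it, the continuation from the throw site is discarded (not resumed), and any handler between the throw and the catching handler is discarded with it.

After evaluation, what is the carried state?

Evaluation trace:
get @ H0 ⇒ 2
put(2) @ H0 ⇒ s:=2
H0 returns (9, 2)
H1 returns (9, 2)
H2 returns (9, 2)
= (9, 2)

Answer: 2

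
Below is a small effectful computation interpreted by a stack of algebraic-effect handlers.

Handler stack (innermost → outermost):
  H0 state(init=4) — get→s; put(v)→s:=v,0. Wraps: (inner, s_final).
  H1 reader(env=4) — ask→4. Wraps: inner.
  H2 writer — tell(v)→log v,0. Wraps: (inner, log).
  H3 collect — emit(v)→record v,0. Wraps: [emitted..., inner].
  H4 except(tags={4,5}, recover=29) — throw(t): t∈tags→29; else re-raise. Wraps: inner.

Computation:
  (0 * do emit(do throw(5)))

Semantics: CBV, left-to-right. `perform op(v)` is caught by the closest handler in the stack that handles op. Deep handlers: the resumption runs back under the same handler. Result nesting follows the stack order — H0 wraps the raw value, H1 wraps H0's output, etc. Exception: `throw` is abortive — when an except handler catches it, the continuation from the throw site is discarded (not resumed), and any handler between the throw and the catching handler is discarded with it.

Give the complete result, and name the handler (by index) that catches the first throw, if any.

Answer: 29 ; first throw caught by: H4

Step-by-step:
throw(5) @ H4 caught ⇒ 29
= 29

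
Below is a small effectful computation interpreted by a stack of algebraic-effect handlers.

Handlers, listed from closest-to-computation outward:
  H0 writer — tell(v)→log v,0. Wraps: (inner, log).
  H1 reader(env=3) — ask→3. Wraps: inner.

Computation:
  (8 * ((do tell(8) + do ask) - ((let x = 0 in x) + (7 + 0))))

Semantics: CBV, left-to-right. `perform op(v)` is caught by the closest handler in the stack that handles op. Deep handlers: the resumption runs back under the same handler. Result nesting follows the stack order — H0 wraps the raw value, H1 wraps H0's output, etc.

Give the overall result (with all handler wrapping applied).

Answer: (-32, (8))

Step-by-step:
tell(8) @ H0 ⇒ log+=8
ask @ H1 ⇒ 3
H0 returns (-32, (8))
H1 returns (-32, (8))
= (-32, (8))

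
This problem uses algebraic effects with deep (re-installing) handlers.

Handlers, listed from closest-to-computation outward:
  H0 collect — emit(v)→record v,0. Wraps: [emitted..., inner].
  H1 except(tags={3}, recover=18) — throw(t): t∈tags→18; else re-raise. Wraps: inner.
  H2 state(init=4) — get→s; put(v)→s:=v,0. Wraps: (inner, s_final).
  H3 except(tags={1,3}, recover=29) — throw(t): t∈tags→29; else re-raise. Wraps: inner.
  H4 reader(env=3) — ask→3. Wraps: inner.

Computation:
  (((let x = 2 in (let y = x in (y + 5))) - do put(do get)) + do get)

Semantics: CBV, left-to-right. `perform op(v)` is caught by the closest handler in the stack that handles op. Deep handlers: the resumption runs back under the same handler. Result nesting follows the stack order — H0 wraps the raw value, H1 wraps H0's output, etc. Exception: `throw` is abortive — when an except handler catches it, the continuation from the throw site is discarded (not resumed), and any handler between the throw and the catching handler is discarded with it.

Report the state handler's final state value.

Step-by-step:
get @ H2 ⇒ 4
put(4) @ H2 ⇒ s:=4
get @ H2 ⇒ 4
H0 returns [11]
H1 returns [11]
H2 returns ([11], 4)
H3 returns ([11], 4)
H4 returns ([11], 4)
= ([11], 4)

Answer: 4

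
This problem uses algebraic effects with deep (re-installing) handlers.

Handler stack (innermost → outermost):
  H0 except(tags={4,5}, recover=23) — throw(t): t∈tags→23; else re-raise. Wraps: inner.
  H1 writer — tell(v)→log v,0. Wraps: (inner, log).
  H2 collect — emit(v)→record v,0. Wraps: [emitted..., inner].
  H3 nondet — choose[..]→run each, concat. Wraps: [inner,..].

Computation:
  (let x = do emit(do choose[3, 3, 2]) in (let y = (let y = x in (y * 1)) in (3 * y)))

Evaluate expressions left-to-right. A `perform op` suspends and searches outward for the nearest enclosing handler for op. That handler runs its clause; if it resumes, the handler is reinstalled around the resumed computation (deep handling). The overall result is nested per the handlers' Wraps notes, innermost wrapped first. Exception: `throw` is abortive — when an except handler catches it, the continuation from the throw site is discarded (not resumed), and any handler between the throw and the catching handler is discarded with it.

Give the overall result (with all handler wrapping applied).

Answer: [[3, (0, ())], [3, (0, ())], [2, (0, ())]]

Evaluation trace:
choose[3, 3, 2] @ H3
  branch[0] choose=3:
    emit(3) @ H2 ⇒ out+=3
    H0 returns 0
    H1 returns (0, ())
    H2 returns [3, (0, ())]
    H3 returns [[3, (0, ())]]
  branch[1] choose=3:
    emit(3) @ H2 ⇒ out+=3
    H0 returns 0
    H1 returns (0, ())
    H2 returns [3, (0, ())]
    H3 returns [[3, (0, ())]]
  branch[2] choose=2:
    emit(2) @ H2 ⇒ out+=2
    H0 returns 0
    H1 returns (0, ())
    H2 returns [2, (0, ())]
    H3 returns [[2, (0, ())]]
= [[3, (0, ())], [3, (0, ())], [2, (0, ())]]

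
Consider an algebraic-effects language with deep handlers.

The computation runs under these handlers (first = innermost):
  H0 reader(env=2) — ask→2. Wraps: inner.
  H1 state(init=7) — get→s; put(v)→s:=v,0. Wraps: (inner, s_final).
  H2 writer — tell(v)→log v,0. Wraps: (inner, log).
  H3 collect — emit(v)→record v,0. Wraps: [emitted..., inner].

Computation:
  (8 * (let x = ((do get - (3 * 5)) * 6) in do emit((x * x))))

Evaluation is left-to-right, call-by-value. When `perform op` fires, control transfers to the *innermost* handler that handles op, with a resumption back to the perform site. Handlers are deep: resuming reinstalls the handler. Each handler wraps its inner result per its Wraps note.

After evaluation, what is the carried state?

Answer: 7

Step-by-step:
get @ H1 ⇒ 7
emit(2304) @ H3 ⇒ out+=2304
H0 returns 0
H1 returns (0, 7)
H2 returns ((0, 7), ())
H3 returns [2304, ((0, 7), ())]
= [2304, ((0, 7), ())]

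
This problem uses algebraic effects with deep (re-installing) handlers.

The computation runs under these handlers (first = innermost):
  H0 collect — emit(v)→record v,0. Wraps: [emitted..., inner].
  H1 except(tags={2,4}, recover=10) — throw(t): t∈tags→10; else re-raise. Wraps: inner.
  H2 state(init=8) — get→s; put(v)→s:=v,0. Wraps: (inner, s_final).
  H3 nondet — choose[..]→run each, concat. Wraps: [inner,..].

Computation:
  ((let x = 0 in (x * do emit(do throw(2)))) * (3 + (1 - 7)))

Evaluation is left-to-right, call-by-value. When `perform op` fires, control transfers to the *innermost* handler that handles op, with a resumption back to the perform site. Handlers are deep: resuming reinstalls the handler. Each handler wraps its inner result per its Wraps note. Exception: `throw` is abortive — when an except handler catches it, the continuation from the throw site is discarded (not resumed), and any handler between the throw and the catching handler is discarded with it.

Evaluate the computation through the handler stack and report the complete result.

Step-by-step:
throw(2) @ H1 caught ⇒ 10
H2 returns (10, 8)
H3 returns [(10, 8)]
= [(10, 8)]

Answer: [(10, 8)]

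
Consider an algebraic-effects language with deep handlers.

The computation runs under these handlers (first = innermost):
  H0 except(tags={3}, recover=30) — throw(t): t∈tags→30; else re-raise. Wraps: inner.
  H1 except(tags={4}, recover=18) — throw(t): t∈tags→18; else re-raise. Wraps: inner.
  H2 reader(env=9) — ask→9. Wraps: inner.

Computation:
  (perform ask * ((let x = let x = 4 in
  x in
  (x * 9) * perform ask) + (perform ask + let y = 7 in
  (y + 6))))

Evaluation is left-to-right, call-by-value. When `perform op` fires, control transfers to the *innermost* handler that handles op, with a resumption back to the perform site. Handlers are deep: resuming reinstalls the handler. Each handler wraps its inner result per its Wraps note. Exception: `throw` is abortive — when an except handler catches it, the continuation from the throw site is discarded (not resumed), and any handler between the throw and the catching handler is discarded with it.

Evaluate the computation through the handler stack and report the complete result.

Answer: 3114

Working:
ask @ H2 ⇒ 9
ask @ H2 ⇒ 9
ask @ H2 ⇒ 9
H0 returns 3114
H1 returns 3114
H2 returns 3114
= 3114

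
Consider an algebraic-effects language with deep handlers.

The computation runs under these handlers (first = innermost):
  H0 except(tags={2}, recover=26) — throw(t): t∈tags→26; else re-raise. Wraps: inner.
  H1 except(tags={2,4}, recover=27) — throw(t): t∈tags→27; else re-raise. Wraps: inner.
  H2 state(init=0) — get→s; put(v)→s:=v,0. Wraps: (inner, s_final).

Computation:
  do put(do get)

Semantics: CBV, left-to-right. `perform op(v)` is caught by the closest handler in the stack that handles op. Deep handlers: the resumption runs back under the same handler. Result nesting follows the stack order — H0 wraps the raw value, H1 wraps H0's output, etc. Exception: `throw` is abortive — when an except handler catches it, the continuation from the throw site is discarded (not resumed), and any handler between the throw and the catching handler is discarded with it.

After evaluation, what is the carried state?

Working:
get @ H2 ⇒ 0
put(0) @ H2 ⇒ s:=0
H0 returns 0
H1 returns 0
H2 returns (0, 0)
= (0, 0)

Answer: 0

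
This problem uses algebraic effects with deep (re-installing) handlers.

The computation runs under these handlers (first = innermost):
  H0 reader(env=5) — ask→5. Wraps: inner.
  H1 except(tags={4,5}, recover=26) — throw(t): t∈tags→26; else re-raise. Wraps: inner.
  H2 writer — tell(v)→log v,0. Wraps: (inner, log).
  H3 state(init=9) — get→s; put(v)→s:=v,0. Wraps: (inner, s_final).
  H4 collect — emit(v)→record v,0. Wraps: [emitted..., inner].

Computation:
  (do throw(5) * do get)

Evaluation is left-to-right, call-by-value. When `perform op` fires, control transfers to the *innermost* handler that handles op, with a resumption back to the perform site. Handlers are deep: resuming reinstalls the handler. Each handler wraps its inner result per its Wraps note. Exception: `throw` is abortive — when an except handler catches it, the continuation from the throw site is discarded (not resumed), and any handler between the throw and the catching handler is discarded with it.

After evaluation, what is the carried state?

Evaluation trace:
throw(5) @ H1 caught ⇒ 26
H2 returns (26, ())
H3 returns ((26, ()), 9)
H4 returns [((26, ()), 9)]
= [((26, ()), 9)]

Answer: 9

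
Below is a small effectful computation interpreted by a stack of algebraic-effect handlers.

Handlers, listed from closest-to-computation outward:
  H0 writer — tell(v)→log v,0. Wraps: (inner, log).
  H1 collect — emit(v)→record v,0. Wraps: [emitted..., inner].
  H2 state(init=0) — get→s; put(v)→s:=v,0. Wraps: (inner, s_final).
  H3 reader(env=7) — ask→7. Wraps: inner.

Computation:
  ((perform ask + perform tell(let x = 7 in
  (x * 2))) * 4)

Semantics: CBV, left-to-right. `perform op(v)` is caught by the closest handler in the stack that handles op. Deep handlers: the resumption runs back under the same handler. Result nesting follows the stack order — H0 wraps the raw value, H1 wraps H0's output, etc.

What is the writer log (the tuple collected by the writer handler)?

Answer: (14)

Evaluation trace:
ask @ H3 ⇒ 7
tell(14) @ H0 ⇒ log+=14
H0 returns (28, (14))
H1 returns [(28, (14))]
H2 returns ([(28, (14))], 0)
H3 returns ([(28, (14))], 0)
= ([(28, (14))], 0)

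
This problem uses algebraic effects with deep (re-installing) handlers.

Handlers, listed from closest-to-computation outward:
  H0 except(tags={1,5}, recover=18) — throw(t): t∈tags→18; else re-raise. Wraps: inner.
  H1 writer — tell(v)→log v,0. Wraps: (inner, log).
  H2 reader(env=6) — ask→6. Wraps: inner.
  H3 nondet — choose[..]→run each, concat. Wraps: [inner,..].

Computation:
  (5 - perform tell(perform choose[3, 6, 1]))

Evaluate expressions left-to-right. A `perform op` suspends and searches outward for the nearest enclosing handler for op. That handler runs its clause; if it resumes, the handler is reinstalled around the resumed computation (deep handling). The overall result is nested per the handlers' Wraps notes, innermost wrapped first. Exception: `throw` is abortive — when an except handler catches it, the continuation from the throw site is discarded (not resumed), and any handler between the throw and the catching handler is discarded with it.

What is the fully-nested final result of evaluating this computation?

Evaluation trace:
choose[3, 6, 1] @ H3
  branch[0] choose=3:
    tell(3) @ H1 ⇒ log+=3
    H0 returns 5
    H1 returns (5, (3))
    H2 returns (5, (3))
    H3 returns [(5, (3))]
  branch[1] choose=6:
    tell(6) @ H1 ⇒ log+=6
    H0 returns 5
    H1 returns (5, (6))
    H2 returns (5, (6))
    H3 returns [(5, (6))]
  branch[2] choose=1:
    tell(1) @ H1 ⇒ log+=1
    H0 returns 5
    H1 returns (5, (1))
    H2 returns (5, (1))
    H3 returns [(5, (1))]
= [(5, (3)), (5, (6)), (5, (1))]

Answer: [(5, (3)), (5, (6)), (5, (1))]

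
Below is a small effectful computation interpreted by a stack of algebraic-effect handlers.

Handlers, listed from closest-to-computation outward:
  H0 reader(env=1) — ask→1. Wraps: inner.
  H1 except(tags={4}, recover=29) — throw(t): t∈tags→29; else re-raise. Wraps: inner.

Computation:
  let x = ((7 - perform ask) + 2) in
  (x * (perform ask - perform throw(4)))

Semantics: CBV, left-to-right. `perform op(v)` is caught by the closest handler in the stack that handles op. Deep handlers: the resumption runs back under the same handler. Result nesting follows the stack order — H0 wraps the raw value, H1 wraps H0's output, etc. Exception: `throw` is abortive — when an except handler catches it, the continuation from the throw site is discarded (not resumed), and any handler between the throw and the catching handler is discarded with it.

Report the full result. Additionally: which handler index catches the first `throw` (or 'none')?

Working:
ask @ H0 ⇒ 1
ask @ H0 ⇒ 1
throw(4) @ H1 caught ⇒ 29
= 29

Answer: 29 ; first throw caught by: H1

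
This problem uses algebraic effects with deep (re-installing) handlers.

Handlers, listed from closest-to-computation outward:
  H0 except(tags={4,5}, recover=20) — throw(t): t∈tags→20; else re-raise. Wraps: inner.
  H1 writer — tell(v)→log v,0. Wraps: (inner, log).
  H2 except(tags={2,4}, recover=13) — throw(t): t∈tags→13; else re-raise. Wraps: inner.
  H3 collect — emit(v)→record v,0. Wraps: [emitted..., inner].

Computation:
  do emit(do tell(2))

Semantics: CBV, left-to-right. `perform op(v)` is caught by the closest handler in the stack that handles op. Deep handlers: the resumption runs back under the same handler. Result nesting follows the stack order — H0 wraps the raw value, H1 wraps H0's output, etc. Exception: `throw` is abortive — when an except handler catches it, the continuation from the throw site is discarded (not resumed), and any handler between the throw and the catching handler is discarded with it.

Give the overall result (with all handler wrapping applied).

Answer: [0, (0, (2))]

Evaluation trace:
tell(2) @ H1 ⇒ log+=2
emit(0) @ H3 ⇒ out+=0
H0 returns 0
H1 returns (0, (2))
H2 returns (0, (2))
H3 returns [0, (0, (2))]
= [0, (0, (2))]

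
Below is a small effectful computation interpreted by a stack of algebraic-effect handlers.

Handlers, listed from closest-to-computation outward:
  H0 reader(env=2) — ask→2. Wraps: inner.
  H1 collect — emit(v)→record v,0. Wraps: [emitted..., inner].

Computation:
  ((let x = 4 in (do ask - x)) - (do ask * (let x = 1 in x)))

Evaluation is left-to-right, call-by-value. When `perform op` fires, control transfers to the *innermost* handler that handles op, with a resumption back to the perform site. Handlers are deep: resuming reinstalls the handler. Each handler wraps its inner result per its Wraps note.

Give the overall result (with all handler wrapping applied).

Answer: [-4]

Step-by-step:
ask @ H0 ⇒ 2
ask @ H0 ⇒ 2
H0 returns -4
H1 returns [-4]
= [-4]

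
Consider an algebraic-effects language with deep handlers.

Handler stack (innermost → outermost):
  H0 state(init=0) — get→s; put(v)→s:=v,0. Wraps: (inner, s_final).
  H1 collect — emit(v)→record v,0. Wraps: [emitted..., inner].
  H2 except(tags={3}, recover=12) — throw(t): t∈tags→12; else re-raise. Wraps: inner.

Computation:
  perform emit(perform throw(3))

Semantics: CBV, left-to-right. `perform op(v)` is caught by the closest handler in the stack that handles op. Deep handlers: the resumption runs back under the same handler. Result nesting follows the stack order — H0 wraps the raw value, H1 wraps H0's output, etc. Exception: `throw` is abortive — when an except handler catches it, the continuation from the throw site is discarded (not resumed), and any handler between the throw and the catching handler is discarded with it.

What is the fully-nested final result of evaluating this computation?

Answer: 12

Step-by-step:
throw(3) @ H2 caught ⇒ 12
= 12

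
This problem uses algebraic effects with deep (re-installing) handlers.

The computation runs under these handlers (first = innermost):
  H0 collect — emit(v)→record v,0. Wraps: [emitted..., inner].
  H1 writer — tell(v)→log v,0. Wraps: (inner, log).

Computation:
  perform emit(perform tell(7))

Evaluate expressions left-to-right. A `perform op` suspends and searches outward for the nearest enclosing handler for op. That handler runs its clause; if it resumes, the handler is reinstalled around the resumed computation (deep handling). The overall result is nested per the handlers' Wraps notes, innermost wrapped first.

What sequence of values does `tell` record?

Working:
tell(7) @ H1 ⇒ log+=7
emit(0) @ H0 ⇒ out+=0
H0 returns [0, 0]
H1 returns ([0, 0], (7))
= ([0, 0], (7))

Answer: (7)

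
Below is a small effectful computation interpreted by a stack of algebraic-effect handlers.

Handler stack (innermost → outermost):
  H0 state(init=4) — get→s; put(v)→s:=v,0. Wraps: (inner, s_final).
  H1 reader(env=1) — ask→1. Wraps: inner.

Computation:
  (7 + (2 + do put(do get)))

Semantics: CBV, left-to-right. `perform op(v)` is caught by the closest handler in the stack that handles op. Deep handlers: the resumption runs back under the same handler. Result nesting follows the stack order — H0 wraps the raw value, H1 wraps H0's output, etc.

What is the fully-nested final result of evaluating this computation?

Answer: (9, 4)

Step-by-step:
get @ H0 ⇒ 4
put(4) @ H0 ⇒ s:=4
H0 returns (9, 4)
H1 returns (9, 4)
= (9, 4)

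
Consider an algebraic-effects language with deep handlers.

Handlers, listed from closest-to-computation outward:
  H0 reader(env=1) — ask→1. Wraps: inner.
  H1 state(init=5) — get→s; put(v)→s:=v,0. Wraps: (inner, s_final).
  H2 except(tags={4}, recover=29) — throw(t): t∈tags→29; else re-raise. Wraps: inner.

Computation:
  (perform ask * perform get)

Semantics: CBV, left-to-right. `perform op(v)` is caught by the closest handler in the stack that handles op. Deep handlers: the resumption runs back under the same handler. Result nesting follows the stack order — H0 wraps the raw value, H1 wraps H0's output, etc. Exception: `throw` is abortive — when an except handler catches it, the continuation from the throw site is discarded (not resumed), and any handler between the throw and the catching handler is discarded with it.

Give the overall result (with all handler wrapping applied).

Evaluation trace:
ask @ H0 ⇒ 1
get @ H1 ⇒ 5
H0 returns 5
H1 returns (5, 5)
H2 returns (5, 5)
= (5, 5)

Answer: (5, 5)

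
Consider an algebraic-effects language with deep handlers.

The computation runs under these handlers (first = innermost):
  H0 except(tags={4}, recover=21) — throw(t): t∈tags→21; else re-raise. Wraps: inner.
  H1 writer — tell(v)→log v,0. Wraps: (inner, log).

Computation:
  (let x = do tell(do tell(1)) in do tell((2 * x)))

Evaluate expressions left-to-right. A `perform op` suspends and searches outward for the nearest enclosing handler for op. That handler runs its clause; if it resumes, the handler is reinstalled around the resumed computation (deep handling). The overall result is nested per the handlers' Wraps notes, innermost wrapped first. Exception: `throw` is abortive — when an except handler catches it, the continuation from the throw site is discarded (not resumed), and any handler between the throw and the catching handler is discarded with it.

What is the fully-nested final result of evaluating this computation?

Answer: (0, (1, 0, 0))

Working:
tell(1) @ H1 ⇒ log+=1
tell(0) @ H1 ⇒ log+=0
tell(0) @ H1 ⇒ log+=0
H0 returns 0
H1 returns (0, (1, 0, 0))
= (0, (1, 0, 0))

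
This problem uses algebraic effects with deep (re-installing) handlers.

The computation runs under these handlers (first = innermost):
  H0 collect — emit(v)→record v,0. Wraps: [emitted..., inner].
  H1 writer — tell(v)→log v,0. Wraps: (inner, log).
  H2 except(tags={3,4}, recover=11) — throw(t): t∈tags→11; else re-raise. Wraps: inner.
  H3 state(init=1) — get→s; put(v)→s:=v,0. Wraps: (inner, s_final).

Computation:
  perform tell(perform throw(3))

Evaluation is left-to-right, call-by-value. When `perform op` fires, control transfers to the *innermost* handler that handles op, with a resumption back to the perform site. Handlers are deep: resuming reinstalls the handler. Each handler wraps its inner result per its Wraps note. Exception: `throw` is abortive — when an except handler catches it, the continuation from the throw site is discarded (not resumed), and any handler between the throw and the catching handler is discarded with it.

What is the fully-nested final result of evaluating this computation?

Evaluation trace:
throw(3) @ H2 caught ⇒ 11
H3 returns (11, 1)
= (11, 1)

Answer: (11, 1)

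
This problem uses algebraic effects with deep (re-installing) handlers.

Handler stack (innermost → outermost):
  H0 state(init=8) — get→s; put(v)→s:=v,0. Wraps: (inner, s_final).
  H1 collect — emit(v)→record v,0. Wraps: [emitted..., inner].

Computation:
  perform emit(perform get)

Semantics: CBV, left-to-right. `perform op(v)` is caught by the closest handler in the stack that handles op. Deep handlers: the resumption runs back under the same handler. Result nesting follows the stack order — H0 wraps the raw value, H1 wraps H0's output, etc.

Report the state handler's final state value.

Answer: 8

Evaluation trace:
get @ H0 ⇒ 8
emit(8) @ H1 ⇒ out+=8
H0 returns (0, 8)
H1 returns [8, (0, 8)]
= [8, (0, 8)]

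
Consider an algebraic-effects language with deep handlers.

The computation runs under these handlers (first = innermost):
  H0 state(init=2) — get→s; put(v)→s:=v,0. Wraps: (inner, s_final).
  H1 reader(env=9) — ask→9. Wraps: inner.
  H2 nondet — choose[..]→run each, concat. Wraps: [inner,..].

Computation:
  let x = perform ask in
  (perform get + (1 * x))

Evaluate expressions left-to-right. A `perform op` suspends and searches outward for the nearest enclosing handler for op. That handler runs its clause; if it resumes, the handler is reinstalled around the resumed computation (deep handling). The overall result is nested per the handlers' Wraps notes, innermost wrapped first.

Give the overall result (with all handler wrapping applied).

Evaluation trace:
ask @ H1 ⇒ 9
get @ H0 ⇒ 2
H0 returns (11, 2)
H1 returns (11, 2)
H2 returns [(11, 2)]
= [(11, 2)]

Answer: [(11, 2)]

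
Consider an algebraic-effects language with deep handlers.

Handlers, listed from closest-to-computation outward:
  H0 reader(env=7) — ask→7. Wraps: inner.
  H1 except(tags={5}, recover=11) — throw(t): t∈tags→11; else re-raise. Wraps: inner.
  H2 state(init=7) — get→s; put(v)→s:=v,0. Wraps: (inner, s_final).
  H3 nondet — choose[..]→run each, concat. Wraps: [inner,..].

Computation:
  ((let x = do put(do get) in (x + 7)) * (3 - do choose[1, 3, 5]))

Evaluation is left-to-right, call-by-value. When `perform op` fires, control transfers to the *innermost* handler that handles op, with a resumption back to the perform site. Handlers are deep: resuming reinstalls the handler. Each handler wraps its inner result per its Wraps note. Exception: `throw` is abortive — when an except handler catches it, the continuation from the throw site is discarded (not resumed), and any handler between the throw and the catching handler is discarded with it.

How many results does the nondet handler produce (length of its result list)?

Answer: 3

Working:
get @ H2 ⇒ 7
put(7) @ H2 ⇒ s:=7
choose[1, 3, 5] @ H3
  branch[0] choose=1:
    H0 returns 14
    H1 returns 14
    H2 returns (14, 7)
    H3 returns [(14, 7)]
  branch[1] choose=3:
    H0 returns 0
    H1 returns 0
    H2 returns (0, 7)
    H3 returns [(0, 7)]
  branch[2] choose=5:
    H0 returns -14
    H1 returns -14
    H2 returns (-14, 7)
    H3 returns [(-14, 7)]
= [(14, 7), (0, 7), (-14, 7)]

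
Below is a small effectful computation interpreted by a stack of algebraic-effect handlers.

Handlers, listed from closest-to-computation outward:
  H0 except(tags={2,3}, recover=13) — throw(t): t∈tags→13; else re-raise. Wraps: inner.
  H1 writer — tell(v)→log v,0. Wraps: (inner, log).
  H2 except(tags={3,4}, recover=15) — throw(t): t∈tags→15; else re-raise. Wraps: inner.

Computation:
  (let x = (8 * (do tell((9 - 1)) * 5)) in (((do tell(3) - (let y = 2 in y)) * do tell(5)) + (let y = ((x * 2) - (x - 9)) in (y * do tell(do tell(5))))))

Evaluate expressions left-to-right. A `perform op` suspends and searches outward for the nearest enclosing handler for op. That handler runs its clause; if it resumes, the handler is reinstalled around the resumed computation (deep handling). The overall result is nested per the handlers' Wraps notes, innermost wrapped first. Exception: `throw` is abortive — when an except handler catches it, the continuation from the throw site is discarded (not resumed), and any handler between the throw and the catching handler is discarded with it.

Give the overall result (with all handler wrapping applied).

Answer: (0, (8, 3, 5, 5, 0))

Step-by-step:
tell(8) @ H1 ⇒ log+=8
tell(3) @ H1 ⇒ log+=3
tell(5) @ H1 ⇒ log+=5
tell(5) @ H1 ⇒ log+=5
tell(0) @ H1 ⇒ log+=0
H0 returns 0
H1 returns (0, (8, 3, 5, 5, 0))
H2 returns (0, (8, 3, 5, 5, 0))
= (0, (8, 3, 5, 5, 0))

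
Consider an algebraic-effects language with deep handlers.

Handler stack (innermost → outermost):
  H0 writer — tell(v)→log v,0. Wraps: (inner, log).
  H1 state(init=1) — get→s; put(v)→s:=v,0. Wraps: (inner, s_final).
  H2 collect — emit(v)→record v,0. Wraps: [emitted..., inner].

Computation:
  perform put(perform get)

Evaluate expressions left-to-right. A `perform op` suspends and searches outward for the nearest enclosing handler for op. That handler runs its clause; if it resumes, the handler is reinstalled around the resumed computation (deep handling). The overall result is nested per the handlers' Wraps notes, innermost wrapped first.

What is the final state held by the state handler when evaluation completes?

Answer: 1

Evaluation trace:
get @ H1 ⇒ 1
put(1) @ H1 ⇒ s:=1
H0 returns (0, ())
H1 returns ((0, ()), 1)
H2 returns [((0, ()), 1)]
= [((0, ()), 1)]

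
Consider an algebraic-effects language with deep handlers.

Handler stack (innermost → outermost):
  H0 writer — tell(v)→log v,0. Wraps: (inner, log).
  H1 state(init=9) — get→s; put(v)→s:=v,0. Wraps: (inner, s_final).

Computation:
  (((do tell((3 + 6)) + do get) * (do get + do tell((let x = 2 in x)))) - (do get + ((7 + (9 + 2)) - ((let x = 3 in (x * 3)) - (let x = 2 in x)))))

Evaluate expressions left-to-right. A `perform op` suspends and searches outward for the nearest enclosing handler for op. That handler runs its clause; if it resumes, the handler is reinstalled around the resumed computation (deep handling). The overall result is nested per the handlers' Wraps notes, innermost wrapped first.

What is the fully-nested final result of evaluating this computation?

Answer: ((61, (9, 2)), 9)

Step-by-step:
tell(9) @ H0 ⇒ log+=9
get @ H1 ⇒ 9
get @ H1 ⇒ 9
tell(2) @ H0 ⇒ log+=2
get @ H1 ⇒ 9
H0 returns (61, (9, 2))
H1 returns ((61, (9, 2)), 9)
= ((61, (9, 2)), 9)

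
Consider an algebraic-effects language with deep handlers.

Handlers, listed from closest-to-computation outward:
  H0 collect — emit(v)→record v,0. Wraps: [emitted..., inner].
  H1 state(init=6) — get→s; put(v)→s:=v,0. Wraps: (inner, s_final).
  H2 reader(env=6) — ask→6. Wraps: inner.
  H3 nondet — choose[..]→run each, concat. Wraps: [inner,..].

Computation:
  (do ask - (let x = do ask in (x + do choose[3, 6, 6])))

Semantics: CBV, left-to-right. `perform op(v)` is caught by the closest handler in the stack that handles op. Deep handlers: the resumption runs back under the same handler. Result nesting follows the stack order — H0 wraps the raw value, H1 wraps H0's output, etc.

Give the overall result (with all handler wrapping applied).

Answer: [([-3], 6), ([-6], 6), ([-6], 6)]

Working:
ask @ H2 ⇒ 6
ask @ H2 ⇒ 6
choose[3, 6, 6] @ H3
  branch[0] choose=3:
    H0 returns [-3]
    H1 returns ([-3], 6)
    H2 returns ([-3], 6)
    H3 returns [([-3], 6)]
  branch[1] choose=6:
    H0 returns [-6]
    H1 returns ([-6], 6)
    H2 returns ([-6], 6)
    H3 returns [([-6], 6)]
  branch[2] choose=6:
    H0 returns [-6]
    H1 returns ([-6], 6)
    H2 returns ([-6], 6)
    H3 returns [([-6], 6)]
= [([-3], 6), ([-6], 6), ([-6], 6)]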